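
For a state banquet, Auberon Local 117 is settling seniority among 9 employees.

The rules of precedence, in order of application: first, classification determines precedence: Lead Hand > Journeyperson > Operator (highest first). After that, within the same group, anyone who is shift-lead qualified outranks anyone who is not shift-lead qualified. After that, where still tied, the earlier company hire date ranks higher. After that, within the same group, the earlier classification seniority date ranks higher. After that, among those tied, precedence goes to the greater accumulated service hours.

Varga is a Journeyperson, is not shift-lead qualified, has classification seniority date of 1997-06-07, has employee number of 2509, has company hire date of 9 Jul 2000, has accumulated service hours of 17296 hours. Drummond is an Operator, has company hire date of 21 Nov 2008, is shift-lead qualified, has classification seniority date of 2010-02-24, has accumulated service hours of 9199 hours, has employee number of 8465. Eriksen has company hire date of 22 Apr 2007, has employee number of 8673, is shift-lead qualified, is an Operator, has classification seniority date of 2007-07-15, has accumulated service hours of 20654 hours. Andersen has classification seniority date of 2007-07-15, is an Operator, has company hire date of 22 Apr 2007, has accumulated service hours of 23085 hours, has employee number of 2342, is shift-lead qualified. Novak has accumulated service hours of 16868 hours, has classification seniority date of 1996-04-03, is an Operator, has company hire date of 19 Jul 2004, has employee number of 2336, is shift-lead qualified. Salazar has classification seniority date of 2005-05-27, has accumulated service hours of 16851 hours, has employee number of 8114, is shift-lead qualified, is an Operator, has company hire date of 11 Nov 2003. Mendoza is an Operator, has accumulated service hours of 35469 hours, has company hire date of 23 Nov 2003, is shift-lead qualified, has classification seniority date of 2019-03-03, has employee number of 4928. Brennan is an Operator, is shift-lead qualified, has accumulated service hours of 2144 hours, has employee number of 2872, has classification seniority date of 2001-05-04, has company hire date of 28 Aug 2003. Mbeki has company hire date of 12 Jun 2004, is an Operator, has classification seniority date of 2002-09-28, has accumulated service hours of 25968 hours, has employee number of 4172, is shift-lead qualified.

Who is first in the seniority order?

By classification: Varga (Journeyperson); then Brennan, Salazar, Mendoza, Mbeki, Novak, Andersen, Eriksen and Drummond (Operator).
Brennan, Salazar, Mendoza, Mbeki, Novak, Andersen, Eriksen and Drummond are each shift-lead qualified, so the next rule applies.
Among Brennan, Salazar, Mendoza, Mbeki, Novak, Andersen, Eriksen and Drummond, by company hire date (earlier first): Brennan (28 Aug 2003) before Salazar (11 Nov 2003) before Mendoza (23 Nov 2003) before Mbeki (12 Jun 2004) before Novak (19 Jul 2004) before Andersen and Eriksen (22 Apr 2007) before Drummond (21 Nov 2008).
Andersen and Eriksen both have classification seniority date 2007-07-15, so the next rule applies.
Among Andersen and Eriksen, by accumulated service hours (higher first): Andersen (23085 hours) before Eriksen (20654 hours).
Order: Varga, Brennan, Salazar, Mendoza, Mbeki, Novak, Andersen, Eriksen, Drummond.

Varga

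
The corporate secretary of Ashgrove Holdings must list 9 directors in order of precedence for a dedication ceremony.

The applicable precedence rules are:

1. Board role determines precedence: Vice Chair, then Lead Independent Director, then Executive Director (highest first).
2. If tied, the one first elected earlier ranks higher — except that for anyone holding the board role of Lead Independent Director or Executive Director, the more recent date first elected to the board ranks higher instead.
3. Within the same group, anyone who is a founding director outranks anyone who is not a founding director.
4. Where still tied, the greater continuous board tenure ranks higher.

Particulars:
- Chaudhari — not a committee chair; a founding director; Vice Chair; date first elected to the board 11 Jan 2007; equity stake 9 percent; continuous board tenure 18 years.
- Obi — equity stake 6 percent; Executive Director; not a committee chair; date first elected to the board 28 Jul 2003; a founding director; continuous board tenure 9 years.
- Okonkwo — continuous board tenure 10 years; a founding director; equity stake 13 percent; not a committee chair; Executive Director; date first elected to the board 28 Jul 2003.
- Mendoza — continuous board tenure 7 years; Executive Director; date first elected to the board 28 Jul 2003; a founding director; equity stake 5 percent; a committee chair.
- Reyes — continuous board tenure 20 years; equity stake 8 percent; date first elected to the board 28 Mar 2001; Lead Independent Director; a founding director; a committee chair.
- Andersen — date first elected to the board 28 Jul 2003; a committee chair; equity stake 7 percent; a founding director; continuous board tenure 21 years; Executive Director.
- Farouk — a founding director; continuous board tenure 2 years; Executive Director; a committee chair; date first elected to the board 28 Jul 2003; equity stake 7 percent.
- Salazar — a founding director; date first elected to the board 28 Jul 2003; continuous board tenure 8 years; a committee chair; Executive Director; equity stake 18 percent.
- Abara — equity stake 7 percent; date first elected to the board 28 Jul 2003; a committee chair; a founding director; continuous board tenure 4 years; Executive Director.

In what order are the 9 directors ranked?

By board role: Chaudhari (Vice Chair); then Reyes (Lead Independent Director); then Andersen, Okonkwo, Obi, Salazar, Mendoza, Abara and Farouk (Executive Director).
Andersen, Okonkwo, Obi, Salazar, Mendoza, Abara and Farouk all have date first elected to the board 28 Jul 2003, so the next rule applies.
Andersen, Okonkwo, Obi, Salazar, Mendoza, Abara and Farouk are each a founding director, so the next rule applies.
Among Andersen, Okonkwo, Obi, Salazar, Mendoza, Abara and Farouk, by continuous board tenure (higher first): Andersen (21 years) before Okonkwo (10 years) before Obi (9 years) before Salazar (8 years) before Mendoza (7 years) before Abara (4 years) before Farouk (2 years).
Full order: Chaudhari, Reyes, Andersen, Okonkwo, Obi, Salazar, Mendoza, Abara, Farouk.

Chaudhari, Reyes, Andersen, Okonkwo, Obi, Salazar, Mendoza, Abara, Farouk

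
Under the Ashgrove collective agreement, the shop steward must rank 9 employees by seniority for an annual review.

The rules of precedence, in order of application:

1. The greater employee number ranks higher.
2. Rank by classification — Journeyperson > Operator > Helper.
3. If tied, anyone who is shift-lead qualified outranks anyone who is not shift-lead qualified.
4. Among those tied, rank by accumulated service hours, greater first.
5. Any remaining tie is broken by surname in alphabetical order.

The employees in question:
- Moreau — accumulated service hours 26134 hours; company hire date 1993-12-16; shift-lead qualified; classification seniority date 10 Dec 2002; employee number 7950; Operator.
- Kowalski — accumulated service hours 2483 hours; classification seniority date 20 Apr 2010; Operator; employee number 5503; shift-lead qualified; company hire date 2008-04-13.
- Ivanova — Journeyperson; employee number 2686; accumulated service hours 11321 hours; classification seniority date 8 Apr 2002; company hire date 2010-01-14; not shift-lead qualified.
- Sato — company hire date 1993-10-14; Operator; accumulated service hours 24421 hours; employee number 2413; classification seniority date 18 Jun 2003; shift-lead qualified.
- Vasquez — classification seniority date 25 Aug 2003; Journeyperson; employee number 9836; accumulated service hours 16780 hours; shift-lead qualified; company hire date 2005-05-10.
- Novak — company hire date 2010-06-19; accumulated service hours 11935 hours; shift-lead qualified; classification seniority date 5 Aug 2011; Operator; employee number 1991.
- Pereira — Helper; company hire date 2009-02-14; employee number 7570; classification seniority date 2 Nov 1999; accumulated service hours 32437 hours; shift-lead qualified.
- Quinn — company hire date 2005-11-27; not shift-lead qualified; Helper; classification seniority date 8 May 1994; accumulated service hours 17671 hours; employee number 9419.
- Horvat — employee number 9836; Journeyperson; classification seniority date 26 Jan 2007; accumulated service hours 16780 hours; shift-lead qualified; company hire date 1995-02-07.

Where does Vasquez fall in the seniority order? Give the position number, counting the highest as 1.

By employee number (higher first): Horvat and Vasquez (both 9836); then Quinn (9419); then Moreau (7950); then Pereira (7570); then Kowalski (5503); then Ivanova (2686); then Sato (2413); then Novak (1991).
Horvat and Vasquez are each Journeyperson, so the next rule applies.
Horvat and Vasquez are each shift-lead qualified, so the next rule applies.
Horvat and Vasquez both have accumulated service hours 16780 hours, so the next rule applies.
Among Horvat and Vasquez, alphabetically by surname: Horvat before Vasquez.
Order: Horvat, Vasquez, Quinn, Moreau, Pereira, Kowalski, Ivanova, Sato, Novak. So position 2.

2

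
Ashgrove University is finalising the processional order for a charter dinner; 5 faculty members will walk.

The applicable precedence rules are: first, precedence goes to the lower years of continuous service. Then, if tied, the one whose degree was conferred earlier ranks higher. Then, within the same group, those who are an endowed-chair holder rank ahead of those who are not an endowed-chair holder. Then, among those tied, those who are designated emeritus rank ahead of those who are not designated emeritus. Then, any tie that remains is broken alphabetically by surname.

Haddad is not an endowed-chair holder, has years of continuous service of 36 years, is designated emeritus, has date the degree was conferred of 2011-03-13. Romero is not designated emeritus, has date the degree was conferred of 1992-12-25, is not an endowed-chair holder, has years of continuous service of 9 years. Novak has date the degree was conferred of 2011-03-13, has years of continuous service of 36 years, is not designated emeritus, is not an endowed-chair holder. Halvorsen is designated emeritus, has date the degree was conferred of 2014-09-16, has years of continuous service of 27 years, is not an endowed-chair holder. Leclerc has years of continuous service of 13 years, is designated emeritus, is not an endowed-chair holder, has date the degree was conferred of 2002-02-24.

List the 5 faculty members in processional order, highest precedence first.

By years of continuous service (lower first): Romero (9 years); then Leclerc (13 years); then Halvorsen (27 years); then Haddad and Novak (both 36 years).
Haddad and Novak both have date the degree was conferred 2011-03-13, so the next rule applies.
Haddad and Novak are each not an endowed-chair holder, so the next rule applies.
Among Haddad and Novak, designated emeritus before not designated emeritus: Haddad (designated emeritus) before Novak (not designated emeritus).
Full order: Romero, Leclerc, Halvorsen, Haddad, Novak.

Romero, Leclerc, Halvorsen, Haddad, Novak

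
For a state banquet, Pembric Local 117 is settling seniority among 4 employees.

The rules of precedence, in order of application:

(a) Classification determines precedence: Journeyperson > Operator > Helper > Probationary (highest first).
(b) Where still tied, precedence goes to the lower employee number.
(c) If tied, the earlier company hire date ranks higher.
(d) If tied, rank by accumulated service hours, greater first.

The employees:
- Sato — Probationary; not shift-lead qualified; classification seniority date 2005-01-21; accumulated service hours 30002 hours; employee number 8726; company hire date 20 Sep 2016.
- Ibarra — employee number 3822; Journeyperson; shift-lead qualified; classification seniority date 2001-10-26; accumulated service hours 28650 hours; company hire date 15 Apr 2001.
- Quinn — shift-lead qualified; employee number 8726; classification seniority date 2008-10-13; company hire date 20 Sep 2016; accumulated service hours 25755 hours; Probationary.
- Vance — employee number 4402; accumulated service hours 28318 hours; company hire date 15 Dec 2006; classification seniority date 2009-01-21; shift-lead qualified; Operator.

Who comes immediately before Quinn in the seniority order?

By classification: Ibarra (Journeyperson); then Vance (Operator); then Sato and Quinn (Probationary).
Sato and Quinn both have employee number 8726, so the next rule applies.
Sato and Quinn both have company hire date 20 Sep 2016, so the next rule applies.
Among Sato and Quinn, by accumulated service hours (higher first): Sato (30002 hours) before Quinn (25755 hours).
Order: Ibarra, Vance, Sato, Quinn.

Sato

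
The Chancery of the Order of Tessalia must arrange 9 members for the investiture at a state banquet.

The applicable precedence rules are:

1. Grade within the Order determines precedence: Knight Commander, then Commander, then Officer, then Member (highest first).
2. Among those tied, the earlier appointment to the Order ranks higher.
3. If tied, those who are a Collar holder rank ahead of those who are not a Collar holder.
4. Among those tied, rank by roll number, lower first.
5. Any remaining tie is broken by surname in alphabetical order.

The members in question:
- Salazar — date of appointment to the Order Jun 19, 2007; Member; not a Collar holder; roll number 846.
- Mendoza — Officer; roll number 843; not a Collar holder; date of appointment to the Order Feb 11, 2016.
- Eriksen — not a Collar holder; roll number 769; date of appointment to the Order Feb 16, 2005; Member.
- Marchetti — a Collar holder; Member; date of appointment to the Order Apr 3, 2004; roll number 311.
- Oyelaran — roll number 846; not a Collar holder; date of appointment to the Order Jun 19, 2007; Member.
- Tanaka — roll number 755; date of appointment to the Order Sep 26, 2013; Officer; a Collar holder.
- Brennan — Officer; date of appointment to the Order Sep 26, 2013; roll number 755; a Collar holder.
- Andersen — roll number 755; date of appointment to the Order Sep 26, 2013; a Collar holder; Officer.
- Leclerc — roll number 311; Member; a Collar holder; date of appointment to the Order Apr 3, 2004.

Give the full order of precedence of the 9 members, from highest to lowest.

By grade within the Order: Andersen, Brennan, Tanaka and Mendoza (Officer); then Leclerc, Marchetti, Eriksen, Oyelaran and Salazar (Member).
Among Andersen, Brennan, Tanaka and Mendoza, by date of appointment to the Order (earlier first): Andersen, Brennan and Tanaka (Sep 26, 2013) before Mendoza (Feb 11, 2016).
Andersen, Brennan and Tanaka are each a Collar holder, so the next rule applies.
Andersen, Brennan and Tanaka all have roll number 755, so the next rule applies.
Among Andersen, Brennan and Tanaka, alphabetically by surname: Andersen before Brennan before Tanaka.
Among Leclerc, Marchetti, Eriksen, Oyelaran and Salazar, by date of appointment to the Order (earlier first): Leclerc and Marchetti (Apr 3, 2004) before Eriksen (Feb 16, 2005) before Oyelaran and Salazar (Jun 19, 2007).
Leclerc and Marchetti are each a Collar holder, so the next rule applies.
Leclerc and Marchetti both have roll number 311, so the next rule applies.
Among Leclerc and Marchetti, alphabetically by surname: Leclerc before Marchetti.
Oyelaran and Salazar are each not a Collar holder, so the next rule applies.
Oyelaran and Salazar both have roll number 846, so the next rule applies.
Among Oyelaran and Salazar, alphabetically by surname: Oyelaran before Salazar.
Full order: Andersen, Brennan, Tanaka, Mendoza, Leclerc, Marchetti, Eriksen, Oyelaran, Salazar.

Andersen, Brennan, Tanaka, Mendoza, Leclerc, Marchetti, Eriksen, Oyelaran, Salazar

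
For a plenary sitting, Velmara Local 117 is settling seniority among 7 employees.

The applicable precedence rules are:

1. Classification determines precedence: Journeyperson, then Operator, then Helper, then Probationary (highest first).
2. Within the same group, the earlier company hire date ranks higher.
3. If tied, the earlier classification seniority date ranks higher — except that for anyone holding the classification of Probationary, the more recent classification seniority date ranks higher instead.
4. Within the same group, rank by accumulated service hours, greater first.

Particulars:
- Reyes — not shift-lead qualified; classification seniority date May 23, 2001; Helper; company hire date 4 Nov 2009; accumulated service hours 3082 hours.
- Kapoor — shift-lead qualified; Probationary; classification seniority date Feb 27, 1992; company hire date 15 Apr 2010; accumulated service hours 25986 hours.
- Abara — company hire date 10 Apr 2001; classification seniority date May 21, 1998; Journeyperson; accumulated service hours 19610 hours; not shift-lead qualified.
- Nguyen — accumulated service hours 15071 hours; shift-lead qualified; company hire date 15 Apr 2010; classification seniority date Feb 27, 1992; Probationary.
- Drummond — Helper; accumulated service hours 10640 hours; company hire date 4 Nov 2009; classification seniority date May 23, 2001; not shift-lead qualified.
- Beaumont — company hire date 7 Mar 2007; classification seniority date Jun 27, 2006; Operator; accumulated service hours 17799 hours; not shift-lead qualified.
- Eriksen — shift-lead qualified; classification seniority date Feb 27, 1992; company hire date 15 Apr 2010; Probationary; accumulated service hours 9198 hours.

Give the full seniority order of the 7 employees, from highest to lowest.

Abara, Beaumont, Drummond, Reyes, Kapoor, Nguyen, Eriksen

By classification: Abara (Journeyperson); then Beaumont (Operator); then Drummond and Reyes (Helper); then Kapoor, Nguyen and Eriksen (Probationary).
Drummond and Reyes both have company hire date 4 Nov 2009, so the next rule applies.
Drummond and Reyes both have classification seniority date May 23, 2001, so the next rule applies.
Among Drummond and Reyes, by accumulated service hours (higher first): Drummond (10640 hours) before Reyes (3082 hours).
Kapoor, Nguyen and Eriksen all have company hire date 15 Apr 2010, so the next rule applies.
Kapoor, Nguyen and Eriksen all have classification seniority date Feb 27, 1992, so the next rule applies.
Among Kapoor, Nguyen and Eriksen, by accumulated service hours (higher first): Kapoor (25986 hours) before Nguyen (15071 hours) before Eriksen (9198 hours).
Full order: Abara, Beaumont, Drummond, Reyes, Kapoor, Nguyen, Eriksen.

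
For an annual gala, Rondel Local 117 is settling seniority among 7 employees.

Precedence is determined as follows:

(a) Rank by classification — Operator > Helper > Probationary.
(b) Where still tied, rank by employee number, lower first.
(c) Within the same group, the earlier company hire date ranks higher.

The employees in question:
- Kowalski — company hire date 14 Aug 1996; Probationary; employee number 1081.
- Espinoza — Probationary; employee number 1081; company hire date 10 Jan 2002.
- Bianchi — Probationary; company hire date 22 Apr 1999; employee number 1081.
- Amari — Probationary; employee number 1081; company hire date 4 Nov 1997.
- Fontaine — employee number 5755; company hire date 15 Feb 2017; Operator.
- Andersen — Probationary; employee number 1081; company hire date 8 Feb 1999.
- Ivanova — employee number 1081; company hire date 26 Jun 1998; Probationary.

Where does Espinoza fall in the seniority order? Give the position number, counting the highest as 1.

By classification: Fontaine (Operator); then Kowalski, Amari, Ivanova, Andersen, Bianchi and Espinoza (Probationary).
Kowalski, Amari, Ivanova, Andersen, Bianchi and Espinoza all have employee number 1081, so the next rule applies.
Among Kowalski, Amari, Ivanova, Andersen, Bianchi and Espinoza, by company hire date (earlier first): Kowalski (14 Aug 1996) before Amari (4 Nov 1997) before Ivanova (26 Jun 1998) before Andersen (8 Feb 1999) before Bianchi (22 Apr 1999) before Espinoza (10 Jan 2002).
Order: Fontaine, Kowalski, Amari, Ivanova, Andersen, Bianchi, Espinoza. So position 7.

7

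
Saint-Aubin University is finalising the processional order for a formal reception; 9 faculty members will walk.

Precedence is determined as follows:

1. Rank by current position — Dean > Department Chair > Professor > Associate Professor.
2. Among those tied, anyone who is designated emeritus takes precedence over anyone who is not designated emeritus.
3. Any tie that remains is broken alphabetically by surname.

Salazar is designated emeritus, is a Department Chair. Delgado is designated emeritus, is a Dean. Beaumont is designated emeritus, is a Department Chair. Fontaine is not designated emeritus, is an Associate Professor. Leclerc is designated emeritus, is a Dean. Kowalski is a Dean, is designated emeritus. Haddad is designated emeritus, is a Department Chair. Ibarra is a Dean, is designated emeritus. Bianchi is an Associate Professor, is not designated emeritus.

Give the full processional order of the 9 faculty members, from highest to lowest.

By current position: Delgado, Ibarra, Kowalski and Leclerc (Dean); then Beaumont, Haddad and Salazar (Department Chair); then Bianchi and Fontaine (Associate Professor).
Delgado, Ibarra, Kowalski and Leclerc are each designated emeritus, so the next rule applies.
Among Delgado, Ibarra, Kowalski and Leclerc, alphabetically by surname: Delgado before Ibarra before Kowalski before Leclerc.
Beaumont, Haddad and Salazar are each designated emeritus, so the next rule applies.
Among Beaumont, Haddad and Salazar, alphabetically by surname: Beaumont before Haddad before Salazar.
Bianchi and Fontaine are each not designated emeritus, so the next rule applies.
Among Bianchi and Fontaine, alphabetically by surname: Bianchi before Fontaine.
Full order: Delgado, Ibarra, Kowalski, Leclerc, Beaumont, Haddad, Salazar, Bianchi, Fontaine.

Delgado, Ibarra, Kowalski, Leclerc, Beaumont, Haddad, Salazar, Bianchi, Fontaine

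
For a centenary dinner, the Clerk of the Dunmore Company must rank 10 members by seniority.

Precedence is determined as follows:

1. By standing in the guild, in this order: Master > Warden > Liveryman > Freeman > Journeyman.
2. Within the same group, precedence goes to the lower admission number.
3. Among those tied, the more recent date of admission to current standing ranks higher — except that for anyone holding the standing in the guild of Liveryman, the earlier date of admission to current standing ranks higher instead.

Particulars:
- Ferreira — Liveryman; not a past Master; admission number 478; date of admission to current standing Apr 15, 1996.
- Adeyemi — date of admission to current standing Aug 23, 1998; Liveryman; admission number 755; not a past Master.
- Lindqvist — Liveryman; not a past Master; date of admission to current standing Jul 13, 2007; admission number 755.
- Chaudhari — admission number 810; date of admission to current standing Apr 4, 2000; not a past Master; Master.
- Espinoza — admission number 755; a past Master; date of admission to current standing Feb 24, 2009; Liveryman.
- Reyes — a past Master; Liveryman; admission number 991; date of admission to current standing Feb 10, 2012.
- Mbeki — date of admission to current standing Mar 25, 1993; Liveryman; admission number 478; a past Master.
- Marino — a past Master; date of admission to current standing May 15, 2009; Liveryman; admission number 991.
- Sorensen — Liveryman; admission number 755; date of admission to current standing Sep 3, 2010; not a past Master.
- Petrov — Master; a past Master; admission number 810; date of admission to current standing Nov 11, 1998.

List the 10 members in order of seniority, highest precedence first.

Chaudhari, Petrov, Mbeki, Ferreira, Adeyemi, Lindqvist, Espinoza, Sorensen, Marino, Reyes

By standing in the guild: Chaudhari and Petrov (Master); then Mbeki, Ferreira, Adeyemi, Lindqvist, Espinoza, Sorensen, Marino and Reyes (Liveryman).
Chaudhari and Petrov both have admission number 810, so the next rule applies.
Among Chaudhari and Petrov, by date of admission to current standing (later first): Chaudhari (Apr 4, 2000) before Petrov (Nov 11, 1998).
Among Mbeki, Ferreira, Adeyemi, Lindqvist, Espinoza, Sorensen, Marino and Reyes, by admission number (lower first): Mbeki and Ferreira (478) before Adeyemi, Lindqvist, Espinoza and Sorensen (755) before Marino and Reyes (991).
Among Mbeki and Ferreira, by date of admission to current standing (earlier first) (reversed rule for this group): Mbeki (Mar 25, 1993) before Ferreira (Apr 15, 1996).
Among Adeyemi, Lindqvist, Espinoza and Sorensen, by date of admission to current standing (earlier first) (reversed rule for this group): Adeyemi (Aug 23, 1998) before Lindqvist (Jul 13, 2007) before Espinoza (Feb 24, 2009) before Sorensen (Sep 3, 2010).
Among Marino and Reyes, by date of admission to current standing (earlier first) (reversed rule for this group): Marino (May 15, 2009) before Reyes (Feb 10, 2012).
Full order: Chaudhari, Petrov, Mbeki, Ferreira, Adeyemi, Lindqvist, Espinoza, Sorensen, Marino, Reyes.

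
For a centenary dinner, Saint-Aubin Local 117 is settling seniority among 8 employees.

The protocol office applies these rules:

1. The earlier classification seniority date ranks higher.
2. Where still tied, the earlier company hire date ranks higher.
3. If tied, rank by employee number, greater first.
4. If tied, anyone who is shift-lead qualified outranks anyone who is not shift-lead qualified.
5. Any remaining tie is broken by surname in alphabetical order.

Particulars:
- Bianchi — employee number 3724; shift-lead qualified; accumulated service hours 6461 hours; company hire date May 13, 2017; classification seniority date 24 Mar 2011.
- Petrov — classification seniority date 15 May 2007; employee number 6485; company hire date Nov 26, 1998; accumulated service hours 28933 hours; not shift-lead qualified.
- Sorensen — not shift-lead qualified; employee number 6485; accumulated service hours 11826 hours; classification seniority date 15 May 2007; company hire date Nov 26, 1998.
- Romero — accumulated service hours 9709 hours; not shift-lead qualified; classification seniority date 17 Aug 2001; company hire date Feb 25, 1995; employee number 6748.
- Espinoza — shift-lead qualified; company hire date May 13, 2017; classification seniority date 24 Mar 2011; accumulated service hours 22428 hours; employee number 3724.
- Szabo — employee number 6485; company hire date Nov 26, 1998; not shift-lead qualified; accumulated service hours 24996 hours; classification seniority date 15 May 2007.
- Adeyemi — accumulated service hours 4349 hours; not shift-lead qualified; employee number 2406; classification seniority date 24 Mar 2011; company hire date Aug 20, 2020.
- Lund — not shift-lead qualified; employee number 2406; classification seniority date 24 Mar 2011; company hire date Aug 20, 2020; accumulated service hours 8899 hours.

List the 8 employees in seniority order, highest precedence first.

Romero, Petrov, Sorensen, Szabo, Bianchi, Espinoza, Adeyemi, Lund

By classification seniority date (earlier first): Romero (17 Aug 2001); then Petrov, Sorensen and Szabo (each 15 May 2007); then Bianchi, Espinoza, Adeyemi and Lund (each 24 Mar 2011).
Petrov, Sorensen and Szabo all have company hire date Nov 26, 1998, so the next rule applies.
Petrov, Sorensen and Szabo all have employee number 6485, so the next rule applies.
Petrov, Sorensen and Szabo are each not shift-lead qualified, so the next rule applies.
Among Petrov, Sorensen and Szabo, alphabetically by surname: Petrov before Sorensen before Szabo.
Among Bianchi, Espinoza, Adeyemi and Lund, by company hire date (earlier first): Bianchi and Espinoza (May 13, 2017) before Adeyemi and Lund (Aug 20, 2020).
Bianchi and Espinoza both have employee number 3724, so the next rule applies.
Bianchi and Espinoza are each shift-lead qualified, so the next rule applies.
Among Bianchi and Espinoza, alphabetically by surname: Bianchi before Espinoza.
Adeyemi and Lund both have employee number 2406, so the next rule applies.
Adeyemi and Lund are each not shift-lead qualified, so the next rule applies.
Among Adeyemi and Lund, alphabetically by surname: Adeyemi before Lund.
Full order: Romero, Petrov, Sorensen, Szabo, Bianchi, Espinoza, Adeyemi, Lund.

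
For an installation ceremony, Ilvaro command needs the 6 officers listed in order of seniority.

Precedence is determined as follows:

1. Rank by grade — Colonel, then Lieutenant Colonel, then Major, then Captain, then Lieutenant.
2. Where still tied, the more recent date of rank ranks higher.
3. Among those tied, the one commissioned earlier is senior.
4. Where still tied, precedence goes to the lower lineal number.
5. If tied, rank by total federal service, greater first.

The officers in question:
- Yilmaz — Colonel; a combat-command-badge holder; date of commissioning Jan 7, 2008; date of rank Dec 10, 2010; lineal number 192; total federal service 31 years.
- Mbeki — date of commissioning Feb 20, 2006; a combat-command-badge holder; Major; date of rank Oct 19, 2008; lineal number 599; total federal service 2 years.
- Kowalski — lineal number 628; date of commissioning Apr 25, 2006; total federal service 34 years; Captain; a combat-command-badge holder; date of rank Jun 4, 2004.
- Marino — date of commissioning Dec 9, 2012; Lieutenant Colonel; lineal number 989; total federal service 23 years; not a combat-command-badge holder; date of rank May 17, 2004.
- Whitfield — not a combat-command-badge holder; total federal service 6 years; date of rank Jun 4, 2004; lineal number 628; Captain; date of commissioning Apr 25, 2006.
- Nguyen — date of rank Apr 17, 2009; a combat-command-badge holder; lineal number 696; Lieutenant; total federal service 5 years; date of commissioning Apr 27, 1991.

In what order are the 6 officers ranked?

Yilmaz, Marino, Mbeki, Kowalski, Whitfield, Nguyen

By grade: Yilmaz (Colonel); then Marino (Lieutenant Colonel); then Mbeki (Major); then Kowalski and Whitfield (Captain); then Nguyen (Lieutenant).
Kowalski and Whitfield both have date of rank Jun 4, 2004, so the next rule applies.
Kowalski and Whitfield both have date of commissioning Apr 25, 2006, so the next rule applies.
Kowalski and Whitfield both have lineal number 628, so the next rule applies.
Among Kowalski and Whitfield, by total federal service (higher first): Kowalski (34 years) before Whitfield (6 years).
Full order: Yilmaz, Marino, Mbeki, Kowalski, Whitfield, Nguyen.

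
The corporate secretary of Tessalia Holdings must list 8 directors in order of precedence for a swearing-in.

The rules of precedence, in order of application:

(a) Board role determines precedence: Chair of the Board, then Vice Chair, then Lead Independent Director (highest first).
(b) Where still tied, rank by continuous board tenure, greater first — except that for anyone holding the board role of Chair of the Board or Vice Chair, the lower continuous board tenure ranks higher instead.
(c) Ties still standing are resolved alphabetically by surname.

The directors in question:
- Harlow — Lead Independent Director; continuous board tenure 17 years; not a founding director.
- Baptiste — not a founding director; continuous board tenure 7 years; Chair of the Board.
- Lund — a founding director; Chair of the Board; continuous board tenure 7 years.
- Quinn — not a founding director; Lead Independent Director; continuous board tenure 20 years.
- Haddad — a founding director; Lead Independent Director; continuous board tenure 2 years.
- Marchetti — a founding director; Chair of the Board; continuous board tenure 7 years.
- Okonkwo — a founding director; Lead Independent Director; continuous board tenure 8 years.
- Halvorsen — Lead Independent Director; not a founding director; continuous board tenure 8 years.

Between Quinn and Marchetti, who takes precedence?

By board role: Baptiste, Lund and Marchetti (Chair of the Board); then Quinn, Harlow, Halvorsen, Okonkwo and Haddad (Lead Independent Director).
Baptiste, Lund and Marchetti all have continuous board tenure 7 years, so the next rule applies.
Among Baptiste, Lund and Marchetti, alphabetically by surname: Baptiste before Lund before Marchetti.
Among Quinn, Harlow, Halvorsen, Okonkwo and Haddad, by continuous board tenure (higher first): Quinn (20 years) before Harlow (17 years) before Halvorsen and Okonkwo (8 years) before Haddad (2 years).
Among Halvorsen and Okonkwo, alphabetically by surname: Halvorsen before Okonkwo.
So Marchetti takes precedence.

Marchetti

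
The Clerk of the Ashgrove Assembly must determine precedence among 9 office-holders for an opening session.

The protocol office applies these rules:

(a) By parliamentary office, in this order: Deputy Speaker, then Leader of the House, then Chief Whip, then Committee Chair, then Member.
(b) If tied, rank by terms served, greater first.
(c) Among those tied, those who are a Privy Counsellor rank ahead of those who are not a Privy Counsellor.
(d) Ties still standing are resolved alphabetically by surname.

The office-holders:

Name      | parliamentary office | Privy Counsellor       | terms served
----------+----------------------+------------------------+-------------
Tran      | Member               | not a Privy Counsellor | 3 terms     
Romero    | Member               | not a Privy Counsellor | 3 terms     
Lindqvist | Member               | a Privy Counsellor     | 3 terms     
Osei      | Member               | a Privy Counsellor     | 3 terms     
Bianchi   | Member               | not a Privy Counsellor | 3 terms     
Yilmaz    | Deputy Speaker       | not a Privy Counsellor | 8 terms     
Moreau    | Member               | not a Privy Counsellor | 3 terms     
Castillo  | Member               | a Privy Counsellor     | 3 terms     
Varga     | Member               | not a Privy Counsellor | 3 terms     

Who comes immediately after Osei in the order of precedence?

By parliamentary office: Yilmaz (Deputy Speaker); then Castillo, Lindqvist, Osei, Bianchi, Moreau, Romero, Tran and Varga (Member).
Castillo, Lindqvist, Osei, Bianchi, Moreau, Romero, Tran and Varga all have terms served 3 terms, so the next rule applies.
Among Castillo, Lindqvist, Osei, Bianchi, Moreau, Romero, Tran and Varga, a Privy Counsellor before not a Privy Counsellor: Castillo, Lindqvist and Osei (a Privy Counsellor) before Bianchi, Moreau, Romero, Tran and Varga (not a Privy Counsellor).
Among Castillo, Lindqvist and Osei, alphabetically by surname: Castillo before Lindqvist before Osei.
Among Bianchi, Moreau, Romero, Tran and Varga, alphabetically by surname: Bianchi before Moreau before Romero before Tran before Varga.
Order: Yilmaz, Castillo, Lindqvist, Osei, Bianchi, Moreau, Romero, Tran, Varga.

Bianchi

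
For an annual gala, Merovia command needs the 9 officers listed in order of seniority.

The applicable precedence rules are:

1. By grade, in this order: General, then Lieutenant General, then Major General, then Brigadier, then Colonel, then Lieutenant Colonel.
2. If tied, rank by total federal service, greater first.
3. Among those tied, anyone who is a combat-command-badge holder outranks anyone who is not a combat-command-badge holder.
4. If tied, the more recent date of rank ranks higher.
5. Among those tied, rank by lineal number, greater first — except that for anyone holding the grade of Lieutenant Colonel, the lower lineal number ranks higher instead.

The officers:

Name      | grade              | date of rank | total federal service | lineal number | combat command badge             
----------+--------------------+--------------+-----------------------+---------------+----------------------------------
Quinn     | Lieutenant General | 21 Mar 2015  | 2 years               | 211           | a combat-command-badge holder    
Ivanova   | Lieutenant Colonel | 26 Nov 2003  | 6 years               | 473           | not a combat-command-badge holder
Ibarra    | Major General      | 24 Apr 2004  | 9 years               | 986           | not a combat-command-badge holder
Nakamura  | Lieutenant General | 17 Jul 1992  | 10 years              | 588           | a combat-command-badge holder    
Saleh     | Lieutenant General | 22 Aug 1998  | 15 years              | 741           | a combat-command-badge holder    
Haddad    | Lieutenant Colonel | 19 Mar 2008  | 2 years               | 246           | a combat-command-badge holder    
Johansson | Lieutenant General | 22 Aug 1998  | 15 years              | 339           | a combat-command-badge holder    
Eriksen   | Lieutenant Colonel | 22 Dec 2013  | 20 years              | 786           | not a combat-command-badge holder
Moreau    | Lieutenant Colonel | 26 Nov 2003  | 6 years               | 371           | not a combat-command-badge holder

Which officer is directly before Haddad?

Ivanova

By grade: Saleh, Johansson, Nakamura and Quinn (Lieutenant General); then Ibarra (Major General); then Eriksen, Moreau, Ivanova and Haddad (Lieutenant Colonel).
Among Saleh, Johansson, Nakamura and Quinn, by total federal service (higher first): Saleh and Johansson (15 years) before Nakamura (10 years) before Quinn (2 years).
Saleh and Johansson are each a combat-command-badge holder, so the next rule applies.
Saleh and Johansson both have date of rank 22 Aug 1998, so the next rule applies.
Among Saleh and Johansson, by lineal number (higher first): Saleh (741) before Johansson (339).
Among Eriksen, Moreau, Ivanova and Haddad, by total federal service (higher first): Eriksen (20 years) before Moreau and Ivanova (6 years) before Haddad (2 years).
Moreau and Ivanova are each not a combat-command-badge holder, so the next rule applies.
Moreau and Ivanova both have date of rank 26 Nov 2003, so the next rule applies.
Among Moreau and Ivanova, by lineal number (lower first) (reversed rule for this group): Moreau (371) before Ivanova (473).
Order: Saleh, Johansson, Nakamura, Quinn, Ibarra, Eriksen, Moreau, Ivanova, Haddad.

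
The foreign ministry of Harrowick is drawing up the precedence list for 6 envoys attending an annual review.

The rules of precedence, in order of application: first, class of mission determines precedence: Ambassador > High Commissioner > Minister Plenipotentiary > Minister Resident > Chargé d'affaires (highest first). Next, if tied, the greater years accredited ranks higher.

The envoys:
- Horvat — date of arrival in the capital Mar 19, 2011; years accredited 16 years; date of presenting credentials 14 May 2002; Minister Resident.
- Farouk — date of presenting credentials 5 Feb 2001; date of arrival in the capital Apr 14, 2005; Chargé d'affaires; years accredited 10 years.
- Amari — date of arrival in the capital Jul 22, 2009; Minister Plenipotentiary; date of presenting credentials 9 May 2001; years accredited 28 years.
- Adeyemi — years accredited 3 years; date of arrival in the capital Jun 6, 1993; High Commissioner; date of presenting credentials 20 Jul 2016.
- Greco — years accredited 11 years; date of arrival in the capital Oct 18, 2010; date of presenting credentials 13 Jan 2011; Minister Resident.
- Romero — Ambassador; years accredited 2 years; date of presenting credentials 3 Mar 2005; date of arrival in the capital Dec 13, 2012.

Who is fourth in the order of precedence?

Horvat

By class of mission: Romero (Ambassador); then Adeyemi (High Commissioner); then Amari (Minister Plenipotentiary); then Horvat and Greco (Minister Resident); then Farouk (Chargé d'affaires).
Among Horvat and Greco, by years accredited (higher first): Horvat (16 years) before Greco (11 years).
Order: Romero, Adeyemi, Amari, Horvat, Greco, Farouk.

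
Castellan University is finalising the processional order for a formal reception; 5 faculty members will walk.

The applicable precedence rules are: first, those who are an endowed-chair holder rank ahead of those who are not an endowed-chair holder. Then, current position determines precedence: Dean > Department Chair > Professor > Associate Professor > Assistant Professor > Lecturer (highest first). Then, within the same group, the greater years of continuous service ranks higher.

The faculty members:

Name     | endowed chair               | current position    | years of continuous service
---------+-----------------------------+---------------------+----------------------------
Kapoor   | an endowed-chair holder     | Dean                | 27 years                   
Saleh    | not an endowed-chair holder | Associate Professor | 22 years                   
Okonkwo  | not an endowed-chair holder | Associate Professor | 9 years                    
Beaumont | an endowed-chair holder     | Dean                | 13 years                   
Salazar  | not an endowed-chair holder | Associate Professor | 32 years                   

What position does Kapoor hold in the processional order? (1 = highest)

1

By the first rule: Kapoor and Beaumont (both an endowed-chair holder); then Salazar, Saleh and Okonkwo (each not an endowed-chair holder).
Kapoor and Beaumont are each Dean, so the next rule applies.
Among Kapoor and Beaumont, by years of continuous service (higher first): Kapoor (27 years) before Beaumont (13 years).
Salazar, Saleh and Okonkwo are each Associate Professor, so the next rule applies.
Among Salazar, Saleh and Okonkwo, by years of continuous service (higher first): Salazar (32 years) before Saleh (22 years) before Okonkwo (9 years).
Order: Kapoor, Beaumont, Salazar, Saleh, Okonkwo. So position 1.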